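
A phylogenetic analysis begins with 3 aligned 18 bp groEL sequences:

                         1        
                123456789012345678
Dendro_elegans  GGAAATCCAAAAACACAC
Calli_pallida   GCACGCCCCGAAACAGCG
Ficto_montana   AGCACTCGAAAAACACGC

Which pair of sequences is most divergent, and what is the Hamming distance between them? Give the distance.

12

Pairwise Hamming distances:
  Dendro_elegans vs Calli_pallida: 9
  Dendro_elegans vs Ficto_montana: 5
  Calli_pallida vs Ficto_montana: 12
The largest is 12, between Calli_pallida and Ficto_montana.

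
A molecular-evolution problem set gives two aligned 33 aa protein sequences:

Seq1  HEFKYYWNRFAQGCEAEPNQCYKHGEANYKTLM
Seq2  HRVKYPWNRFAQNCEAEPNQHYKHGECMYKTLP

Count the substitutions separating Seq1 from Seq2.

8

Mismatches occur at site 2 (E→R), site 3 (F→V), site 6 (Y→P), site 13 (G→N), site 21 (C→H), site 27 (A→C), site 28 (N→M), site 33 (M→P).
That gives 8 mismatches out of 33 aligned sites, so the Hamming distance is 8.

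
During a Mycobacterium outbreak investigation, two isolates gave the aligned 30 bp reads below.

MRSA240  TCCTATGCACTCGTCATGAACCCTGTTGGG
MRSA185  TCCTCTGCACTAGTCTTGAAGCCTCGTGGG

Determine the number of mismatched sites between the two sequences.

Mismatches occur at site 5 (A/C), site 12 (C/A), site 16 (A/T), site 21 (C/G), site 25 (G/C), site 26 (T/G).
That gives 6 mismatches out of 30 aligned sites, so the Hamming distance is 6.

6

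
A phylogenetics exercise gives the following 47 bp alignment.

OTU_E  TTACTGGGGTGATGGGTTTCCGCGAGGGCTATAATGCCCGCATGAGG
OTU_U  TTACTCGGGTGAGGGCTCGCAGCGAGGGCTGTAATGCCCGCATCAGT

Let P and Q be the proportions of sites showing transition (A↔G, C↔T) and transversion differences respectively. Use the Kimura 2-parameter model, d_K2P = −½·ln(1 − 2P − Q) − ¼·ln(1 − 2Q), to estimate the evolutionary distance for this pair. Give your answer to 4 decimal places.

The sequences differ at positions 6 (G/C, transversion), 13 (T/G, transversion), 16 (G/C, transversion), 18 (T/C, transition), 19 (T/G, transversion), 21 (C/A, transversion), 31 (A/G, transition), 44 (G/C, transversion), 47 (G/T, transversion).
Of the 9 differences, 2 transitions and 7 transversions over 47 sites: P = 2/47 = 0.042553, Q = 7/47 = 0.148936.
d = −0.5·ln(0.765958) − 0.25·ln(0.702128) = −0.5·(-0.266628) − 0.25·(-0.353640) = 0.2217.

0.2217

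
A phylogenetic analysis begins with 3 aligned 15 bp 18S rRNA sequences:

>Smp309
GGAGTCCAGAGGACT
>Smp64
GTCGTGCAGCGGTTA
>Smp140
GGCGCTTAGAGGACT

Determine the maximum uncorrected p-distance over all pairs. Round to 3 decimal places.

Pairwise Hamming distances:
  Smp309 vs Smp64: 7
  Smp309 vs Smp140: 4
  Smp64 vs Smp140: 8
The largest is 8 mismatches, between Smp64 and Smp140; p = 8/15 = 0.533.

0.533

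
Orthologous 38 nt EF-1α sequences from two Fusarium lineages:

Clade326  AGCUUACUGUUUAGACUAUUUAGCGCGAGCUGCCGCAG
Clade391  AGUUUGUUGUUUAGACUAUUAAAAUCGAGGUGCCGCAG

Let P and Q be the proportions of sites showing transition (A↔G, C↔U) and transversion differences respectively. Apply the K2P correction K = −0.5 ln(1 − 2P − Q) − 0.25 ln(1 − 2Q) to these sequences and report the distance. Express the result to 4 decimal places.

The sequences differ at positions 3 (C/U, transition), 6 (A/G, transition), 7 (C/U, transition), 21 (U/A, transversion), 23 (G/A, transition), 24 (C/A, transversion), 25 (G/U, transversion), 30 (C/G, transversion).
Of the 8 differences, 4 transitions and 4 transversions over 38 sites: P = 4/38 = 0.105263, Q = 4/38 = 0.105263.
d = −0.5·ln(0.684211) − 0.25·ln(0.789474) = −0.5·(-0.379489) − 0.25·(-0.236388) = 0.2488.

0.2488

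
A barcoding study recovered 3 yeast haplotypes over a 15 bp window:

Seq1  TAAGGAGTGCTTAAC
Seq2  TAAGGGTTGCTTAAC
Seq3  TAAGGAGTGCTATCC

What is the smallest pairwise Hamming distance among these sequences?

2

Pairwise Hamming distances:
  Seq1 vs Seq2: 2
  Seq1 vs Seq3: 3
  Seq2 vs Seq3: 5
The smallest is 2, between Seq1 and Seq2.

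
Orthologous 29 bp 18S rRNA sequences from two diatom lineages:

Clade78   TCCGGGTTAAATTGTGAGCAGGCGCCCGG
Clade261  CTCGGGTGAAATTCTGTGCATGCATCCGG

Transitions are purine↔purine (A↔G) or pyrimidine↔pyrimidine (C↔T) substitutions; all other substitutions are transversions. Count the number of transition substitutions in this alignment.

4

Differing sites — 1:T/C (Ti); 2:C/T (Ti); 8:T/G (Tv); 14:G/C (Tv); 17:A/T (Tv); 21:G/T (Tv); 24:G/A (Ti); 25:C/T (Ti).
Of the 8 differences, 4 transitions and 4 transversions, so the answer is 4.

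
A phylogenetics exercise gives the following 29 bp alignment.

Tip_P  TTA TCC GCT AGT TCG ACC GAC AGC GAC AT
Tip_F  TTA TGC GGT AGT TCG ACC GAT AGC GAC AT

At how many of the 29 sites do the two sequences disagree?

Mismatches occur at site 5 (C→G), site 8 (C→G), site 21 (C→T).
That gives 3 mismatches out of 29 aligned sites, so the Hamming distance is 3.

3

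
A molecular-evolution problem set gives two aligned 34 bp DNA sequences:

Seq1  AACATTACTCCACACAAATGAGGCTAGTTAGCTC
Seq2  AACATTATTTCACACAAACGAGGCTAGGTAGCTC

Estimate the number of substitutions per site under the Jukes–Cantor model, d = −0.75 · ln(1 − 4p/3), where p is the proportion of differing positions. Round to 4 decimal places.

Differing sites — 8:C/T; 10:C/T; 19:T/C; 28:T/G.
p = 4/34 = 0.117647.
d = −0.75 · ln(1 − (4/3)·0.117647) = −0.75 · ln(0.843137) = −0.75 · (-0.170626) = 0.1280.

0.1280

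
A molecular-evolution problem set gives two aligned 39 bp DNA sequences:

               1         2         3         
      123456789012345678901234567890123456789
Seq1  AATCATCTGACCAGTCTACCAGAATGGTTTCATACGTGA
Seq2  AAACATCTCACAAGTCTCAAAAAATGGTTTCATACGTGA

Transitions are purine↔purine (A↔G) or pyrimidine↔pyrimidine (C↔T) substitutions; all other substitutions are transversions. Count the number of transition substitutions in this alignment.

The sequences differ at positions 3 (T/A, transversion), 9 (G/C, transversion), 12 (C/A, transversion), 18 (A/C, transversion), 19 (C/A, transversion), 20 (C/A, transversion), 22 (G/A, transition).
Of the 7 differences, 1 transition and 6 transversions, so the answer is 1.

1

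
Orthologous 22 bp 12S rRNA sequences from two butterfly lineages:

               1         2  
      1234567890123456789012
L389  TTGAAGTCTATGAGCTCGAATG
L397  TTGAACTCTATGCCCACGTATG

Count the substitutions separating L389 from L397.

Differing sites — 6:G/C; 13:A/C; 14:G/C; 16:T/A; 19:A/T.
That gives 5 mismatches out of 22 aligned sites, so the Hamming distance is 5.

5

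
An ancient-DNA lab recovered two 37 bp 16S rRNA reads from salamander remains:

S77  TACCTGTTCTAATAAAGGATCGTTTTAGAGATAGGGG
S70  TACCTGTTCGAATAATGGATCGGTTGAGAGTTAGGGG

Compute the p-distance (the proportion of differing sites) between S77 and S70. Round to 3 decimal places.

Differing sites — 10:T/G; 16:A/T; 23:T/G; 26:T/G; 31:A/T.
There are 5 differences over 37 sites, so p = 5/37 = 0.135.

0.135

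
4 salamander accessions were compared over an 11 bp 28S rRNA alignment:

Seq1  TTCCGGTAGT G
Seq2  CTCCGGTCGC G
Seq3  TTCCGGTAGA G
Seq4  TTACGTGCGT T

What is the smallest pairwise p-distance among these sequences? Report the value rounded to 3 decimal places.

0.091

Pairwise Hamming distances:
  Seq1 vs Seq2: 3
  Seq1 vs Seq3: 1
  Seq1 vs Seq4: 5
  Seq2 vs Seq3: 3
  Seq2 vs Seq4: 6
  Seq3 vs Seq4: 6
The smallest is 1 mismatch, between Seq1 and Seq3; p = 1/11 = 0.091.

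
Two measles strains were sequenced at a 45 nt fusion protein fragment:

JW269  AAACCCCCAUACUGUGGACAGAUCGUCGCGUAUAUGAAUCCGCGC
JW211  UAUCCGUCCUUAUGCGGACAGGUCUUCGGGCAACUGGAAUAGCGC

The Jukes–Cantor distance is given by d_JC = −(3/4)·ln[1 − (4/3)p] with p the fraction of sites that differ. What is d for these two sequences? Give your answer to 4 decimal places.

0.5716

Mismatches occur at site 1 (A/U), site 3 (A/U), site 6 (C/G), site 7 (C/U), site 9 (A/C), site 11 (A/U), site 12 (C/A), site 15 (U/C), site 22 (A/G), site 25 (G/U), site 29 (C/G), site 31 (U/C), site 33 (U/A), site 34 (A/C), site 37 (A/G), site 39 (U/A), site 40 (C/U), site 41 (C/A).
p = 18/45 = 0.400000.
d = −0.75 · ln(1 − (4/3)·0.400000) = −0.75 · ln(0.466667) = −0.75 · (-0.762139) = 0.5716.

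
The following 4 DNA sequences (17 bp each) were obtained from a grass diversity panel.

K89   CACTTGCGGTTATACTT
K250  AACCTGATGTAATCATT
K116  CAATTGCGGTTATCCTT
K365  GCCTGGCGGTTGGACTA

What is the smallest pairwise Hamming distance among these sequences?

Pairwise Hamming distances:
  K89 vs K250: 7
  K89 vs K116: 2
  K89 vs K365: 6
  K250 vs K116: 7
  K250 vs K365: 12
  K116 vs K365: 8
The smallest is 2, between K89 and K116.

2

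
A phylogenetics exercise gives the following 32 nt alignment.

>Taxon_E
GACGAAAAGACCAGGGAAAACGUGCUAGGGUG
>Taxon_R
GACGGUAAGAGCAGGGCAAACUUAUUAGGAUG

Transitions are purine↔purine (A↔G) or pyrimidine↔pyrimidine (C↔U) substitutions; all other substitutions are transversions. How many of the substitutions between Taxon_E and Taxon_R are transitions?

4

Differing sites — 5:A/G (Ti); 6:A/U (Tv); 11:C/G (Tv); 17:A/C (Tv); 22:G/U (Tv); 24:G/A (Ti); 25:C/U (Ti); 30:G/A (Ti).
Of the 8 differences, 4 transitions and 4 transversions, so the answer is 4.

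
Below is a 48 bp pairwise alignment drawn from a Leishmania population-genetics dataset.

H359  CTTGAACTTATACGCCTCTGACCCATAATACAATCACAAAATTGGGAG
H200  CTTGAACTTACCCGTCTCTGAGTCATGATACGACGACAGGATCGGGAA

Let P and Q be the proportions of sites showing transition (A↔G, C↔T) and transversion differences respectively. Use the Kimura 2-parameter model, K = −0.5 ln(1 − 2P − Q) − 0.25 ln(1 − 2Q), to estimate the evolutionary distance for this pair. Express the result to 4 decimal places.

The sequences differ at positions 11 (T/C, transition), 12 (A/C, transversion), 15 (C/T, transition), 22 (C/G, transversion), 23 (C/T, transition), 27 (A/G, transition), 32 (A/G, transition), 34 (T/C, transition), 35 (C/G, transversion), 39 (A/G, transition), 40 (A/G, transition), 43 (T/C, transition), 48 (G/A, transition).
Of the 13 differences, 10 transitions and 3 transversions over 48 sites: P = 10/48 = 0.208333, Q = 3/48 = 0.062500.
d = −0.5·ln(0.520834) − 0.25·ln(0.875000) = −0.5·(-0.652324) − 0.25·(-0.133531) = 0.3595.

0.3595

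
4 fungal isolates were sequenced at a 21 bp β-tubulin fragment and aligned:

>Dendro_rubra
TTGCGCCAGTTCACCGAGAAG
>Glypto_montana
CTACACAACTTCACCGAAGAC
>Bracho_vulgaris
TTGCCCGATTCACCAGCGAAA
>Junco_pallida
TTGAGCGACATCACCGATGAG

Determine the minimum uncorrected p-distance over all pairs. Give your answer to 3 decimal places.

Pairwise Hamming distances:
  Dendro_rubra vs Glypto_montana: 8
  Dendro_rubra vs Bracho_vulgaris: 9
  Dendro_rubra vs Junco_pallida: 6
  Glypto_montana vs Bracho_vulgaris: 13
  Glypto_montana vs Junco_pallida: 8
  Bracho_vulgaris vs Junco_pallida: 12
The smallest is 6 mismatches, between Dendro_rubra and Junco_pallida; p = 6/21 = 0.286.

0.286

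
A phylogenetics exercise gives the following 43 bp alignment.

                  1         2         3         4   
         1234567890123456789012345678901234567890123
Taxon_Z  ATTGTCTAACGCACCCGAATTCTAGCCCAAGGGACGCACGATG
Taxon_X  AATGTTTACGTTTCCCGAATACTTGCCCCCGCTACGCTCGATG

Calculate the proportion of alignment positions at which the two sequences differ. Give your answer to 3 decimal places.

Mismatches occur at site 2 (T→A), site 6 (C→T), site 9 (A→C), site 10 (C→G), site 11 (G→T), site 12 (C→T), site 13 (A→T), site 21 (T→A), site 24 (A→T), site 29 (A→C), site 30 (A→C), site 32 (G→C), site 33 (G→T), site 38 (A→T).
There are 14 differences over 43 sites, so p = 14/43 = 0.326.

0.326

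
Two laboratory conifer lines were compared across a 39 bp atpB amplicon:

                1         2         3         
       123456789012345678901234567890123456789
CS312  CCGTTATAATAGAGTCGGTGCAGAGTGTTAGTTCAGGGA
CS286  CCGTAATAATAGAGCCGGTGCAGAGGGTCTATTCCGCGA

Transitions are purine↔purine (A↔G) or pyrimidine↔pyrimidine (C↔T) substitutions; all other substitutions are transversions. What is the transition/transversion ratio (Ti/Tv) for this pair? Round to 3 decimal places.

0.600

Differing sites — 5:T/A (Tv); 15:T/C (Ti); 26:T/G (Tv); 29:T/C (Ti); 30:A/T (Tv); 31:G/A (Ti); 35:A/C (Tv); 37:G/C (Tv).
Of the 8 differences, 3 transitions and 5 transversions, so Ti/Tv = 3/5 = 0.600.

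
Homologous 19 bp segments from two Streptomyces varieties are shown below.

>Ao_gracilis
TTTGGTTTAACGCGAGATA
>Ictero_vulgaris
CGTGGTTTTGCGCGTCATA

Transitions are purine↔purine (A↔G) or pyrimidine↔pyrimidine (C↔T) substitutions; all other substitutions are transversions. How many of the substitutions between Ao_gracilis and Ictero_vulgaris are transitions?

Mismatches occur at site 1 (T/C, transition), site 2 (T/G, transversion), site 9 (A/T, transversion), site 10 (A/G, transition), site 15 (A/T, transversion), site 16 (G/C, transversion).
Of the 6 differences, 2 transitions and 4 transversions, so the answer is 2.

2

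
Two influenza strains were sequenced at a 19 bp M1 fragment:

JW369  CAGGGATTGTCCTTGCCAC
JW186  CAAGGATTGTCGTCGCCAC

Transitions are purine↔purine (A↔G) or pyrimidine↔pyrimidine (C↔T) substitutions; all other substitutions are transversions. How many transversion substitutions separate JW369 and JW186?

1

Differing sites — 3:G/A (Ti); 12:C/G (Tv); 14:T/C (Ti).
Of the 3 differences, 2 transitions and 1 transversion, so the answer is 1.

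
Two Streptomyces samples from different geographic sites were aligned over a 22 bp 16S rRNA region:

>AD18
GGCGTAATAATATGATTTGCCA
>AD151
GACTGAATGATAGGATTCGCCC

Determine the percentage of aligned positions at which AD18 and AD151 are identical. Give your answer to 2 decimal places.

68.18%

Differing sites — 2:G/A; 4:G/T; 5:T/G; 9:A/G; 13:T/G; 18:T/C; 22:A/C.
15 of the 22 sites match, so the percent identity is 15/22 × 100 = 68.18%.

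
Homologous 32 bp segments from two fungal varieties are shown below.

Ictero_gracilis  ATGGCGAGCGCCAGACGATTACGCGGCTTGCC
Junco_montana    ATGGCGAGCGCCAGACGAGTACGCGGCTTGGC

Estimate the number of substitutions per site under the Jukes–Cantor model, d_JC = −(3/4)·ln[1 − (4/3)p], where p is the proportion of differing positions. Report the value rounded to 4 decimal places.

The sequences differ at positions 19 (T/G), 31 (C/G).
p = 2/32 = 0.062500.
d = −0.75 · ln(1 − (4/3)·0.062500) = −0.75 · ln(0.916667) = −0.75 · (-0.087011) = 0.0653.

0.0653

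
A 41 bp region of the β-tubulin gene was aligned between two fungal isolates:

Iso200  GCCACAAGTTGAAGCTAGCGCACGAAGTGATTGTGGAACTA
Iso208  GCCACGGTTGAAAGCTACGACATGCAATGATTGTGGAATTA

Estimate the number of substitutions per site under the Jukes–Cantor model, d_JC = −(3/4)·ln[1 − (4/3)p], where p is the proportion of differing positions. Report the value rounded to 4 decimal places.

The sequences differ at positions 6 (A/G), 7 (A/G), 8 (G/T), 10 (T/G), 11 (G/A), 18 (G/C), 19 (C/G), 20 (G/A), 23 (C/T), 25 (A/C), 27 (G/A), 39 (C/T).
p = 12/41 = 0.292683.
d = −0.75 · ln(1 − (4/3)·0.292683) = −0.75 · ln(0.609756) = −0.75 · (-0.494696) = 0.3710.

0.3710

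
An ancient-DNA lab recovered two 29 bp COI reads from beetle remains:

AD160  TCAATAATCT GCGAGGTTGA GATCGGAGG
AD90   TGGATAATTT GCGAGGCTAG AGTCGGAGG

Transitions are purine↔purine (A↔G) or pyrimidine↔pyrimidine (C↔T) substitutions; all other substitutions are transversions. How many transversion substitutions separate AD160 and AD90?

Mismatches occur at site 2 (C↔G, transversion), site 3 (A↔G, transition), site 9 (C↔T, transition), site 17 (T↔C, transition), site 19 (G↔A, transition), site 20 (A↔G, transition), site 21 (G↔A, transition), site 22 (A↔G, transition).
Of the 8 differences, 7 transitions and 1 transversion, so the answer is 1.

1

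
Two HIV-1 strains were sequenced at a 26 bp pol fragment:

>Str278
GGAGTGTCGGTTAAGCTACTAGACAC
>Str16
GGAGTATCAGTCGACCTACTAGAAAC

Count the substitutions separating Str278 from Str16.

Differing sites — 6:G/A; 9:G/A; 12:T/C; 13:A/G; 15:G/C; 24:C/A.
That gives 6 mismatches out of 26 aligned sites, so the Hamming distance is 6.

6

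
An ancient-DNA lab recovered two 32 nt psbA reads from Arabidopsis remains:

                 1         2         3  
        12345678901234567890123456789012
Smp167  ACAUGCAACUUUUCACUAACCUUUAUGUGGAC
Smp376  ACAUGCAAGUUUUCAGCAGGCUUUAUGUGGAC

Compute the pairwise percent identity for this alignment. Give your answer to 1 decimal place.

84.4%

Differing sites — 9:C/G; 16:C/G; 17:U/C; 19:A/G; 20:C/G.
27 of the 32 sites match, so the percent identity is 27/32 × 100 = 84.4%.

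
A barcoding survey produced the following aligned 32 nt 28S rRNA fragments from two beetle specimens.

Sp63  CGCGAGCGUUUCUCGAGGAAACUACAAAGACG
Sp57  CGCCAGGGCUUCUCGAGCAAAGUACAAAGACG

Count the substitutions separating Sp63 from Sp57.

Differing sites — 4:G/C; 7:C/G; 9:U/C; 18:G/C; 22:C/G.
That gives 5 mismatches out of 32 aligned sites, so the Hamming distance is 5.

5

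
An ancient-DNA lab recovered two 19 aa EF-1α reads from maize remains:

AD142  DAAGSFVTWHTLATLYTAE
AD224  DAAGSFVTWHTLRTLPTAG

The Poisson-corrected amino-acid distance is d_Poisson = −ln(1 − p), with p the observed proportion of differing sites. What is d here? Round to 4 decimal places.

0.1719

The sequences differ at positions 13 (A/R), 16 (Y/P), 19 (E/G).
p = 3/19 = 0.157895.
d = −ln(1 − 0.157895) = −ln(0.842105) = 0.1719.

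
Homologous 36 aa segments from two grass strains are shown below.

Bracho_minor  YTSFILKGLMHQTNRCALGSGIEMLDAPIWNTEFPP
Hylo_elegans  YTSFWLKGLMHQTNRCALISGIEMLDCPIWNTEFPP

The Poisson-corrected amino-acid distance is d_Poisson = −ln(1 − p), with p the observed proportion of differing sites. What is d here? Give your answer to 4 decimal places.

The sequences differ at positions 5 (I/W), 19 (G/I), 27 (A/C).
p = 3/36 = 0.083333.
d = −ln(1 − 0.083333) = −ln(0.916667) = 0.0870.

0.0870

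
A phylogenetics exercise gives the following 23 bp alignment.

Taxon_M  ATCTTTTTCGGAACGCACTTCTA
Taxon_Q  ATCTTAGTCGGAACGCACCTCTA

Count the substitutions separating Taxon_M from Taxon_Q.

3

The sequences differ at positions 6 (T/A), 7 (T/G), 19 (T/C).
That gives 3 mismatches out of 23 aligned sites, so the Hamming distance is 3.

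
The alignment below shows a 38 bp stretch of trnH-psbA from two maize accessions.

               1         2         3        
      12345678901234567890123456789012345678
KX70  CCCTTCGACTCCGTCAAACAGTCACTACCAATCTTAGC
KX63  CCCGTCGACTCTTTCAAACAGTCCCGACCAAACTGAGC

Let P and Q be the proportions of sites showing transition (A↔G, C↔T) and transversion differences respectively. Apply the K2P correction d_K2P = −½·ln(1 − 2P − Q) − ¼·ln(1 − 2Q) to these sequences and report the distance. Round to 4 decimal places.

Differing sites — 4:T/G (Tv); 12:C/T (Ti); 13:G/T (Tv); 24:A/C (Tv); 26:T/G (Tv); 32:T/A (Tv); 35:T/G (Tv).
Of the 7 differences, 1 transition and 6 transversions over 38 sites: P = 1/38 = 0.026316, Q = 6/38 = 0.157895.
d = −0.5·ln(0.789473) − 0.25·ln(0.684210) = −0.5·(-0.236390) − 0.25·(-0.379490) = 0.2131.

0.2131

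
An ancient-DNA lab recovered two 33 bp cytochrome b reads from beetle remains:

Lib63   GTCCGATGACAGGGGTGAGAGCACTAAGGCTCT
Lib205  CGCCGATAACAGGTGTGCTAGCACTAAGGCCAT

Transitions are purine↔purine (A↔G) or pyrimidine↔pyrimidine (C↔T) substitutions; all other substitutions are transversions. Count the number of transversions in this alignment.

The sequences differ at positions 1 (G/C, transversion), 2 (T/G, transversion), 8 (G/A, transition), 14 (G/T, transversion), 18 (A/C, transversion), 19 (G/T, transversion), 31 (T/C, transition), 32 (C/A, transversion).
Of the 8 differences, 2 transitions and 6 transversions, so the answer is 6.

6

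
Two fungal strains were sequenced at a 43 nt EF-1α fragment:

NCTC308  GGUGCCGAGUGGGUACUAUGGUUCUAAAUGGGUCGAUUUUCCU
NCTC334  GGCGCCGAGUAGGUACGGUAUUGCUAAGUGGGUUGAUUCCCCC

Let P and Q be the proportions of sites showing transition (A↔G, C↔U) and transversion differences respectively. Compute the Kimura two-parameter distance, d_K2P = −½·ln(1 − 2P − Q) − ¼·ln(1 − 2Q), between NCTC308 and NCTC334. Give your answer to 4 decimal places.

Differing sites — 3:U/C (Ti); 11:G/A (Ti); 17:U/G (Tv); 18:A/G (Ti); 20:G/A (Ti); 21:G/U (Tv); 23:U/G (Tv); 28:A/G (Ti); 34:C/U (Ti); 39:U/C (Ti); 40:U/C (Ti); 43:U/C (Ti).
Of the 12 differences, 9 transitions and 3 transversions over 43 sites: P = 9/43 = 0.209302, Q = 3/43 = 0.069767.
d = −0.5·ln(0.511629) − 0.25·ln(0.860466) = −0.5·(-0.670156) − 0.25·(-0.150281) = 0.3726.

0.3726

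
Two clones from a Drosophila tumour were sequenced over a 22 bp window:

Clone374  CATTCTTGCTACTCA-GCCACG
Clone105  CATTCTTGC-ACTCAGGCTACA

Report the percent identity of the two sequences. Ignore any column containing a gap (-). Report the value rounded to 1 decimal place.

Excluding the 2 gap columns leaves 20 comparable sites.
Differing sites — 19:C/T; 22:G/A.
18 of the 20 comparable sites match, so the percent identity is 18/20 × 100 = 90.0%.

90.0%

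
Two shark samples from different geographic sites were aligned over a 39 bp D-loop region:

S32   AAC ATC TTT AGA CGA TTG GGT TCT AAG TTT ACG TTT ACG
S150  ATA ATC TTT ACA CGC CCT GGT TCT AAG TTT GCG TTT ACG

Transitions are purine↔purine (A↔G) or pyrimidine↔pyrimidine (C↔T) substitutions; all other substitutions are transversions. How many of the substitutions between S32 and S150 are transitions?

Differing sites — 2:A/T (Tv); 3:C/A (Tv); 11:G/C (Tv); 15:A/C (Tv); 16:T/C (Ti); 17:T/C (Ti); 18:G/T (Tv); 31:A/G (Ti).
Of the 8 differences, 3 transitions and 5 transversions, so the answer is 3.

3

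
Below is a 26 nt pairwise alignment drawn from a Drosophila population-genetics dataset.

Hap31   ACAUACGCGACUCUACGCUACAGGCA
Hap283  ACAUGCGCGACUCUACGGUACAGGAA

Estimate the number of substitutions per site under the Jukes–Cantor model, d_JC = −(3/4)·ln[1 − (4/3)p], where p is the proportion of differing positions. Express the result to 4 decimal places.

0.1253

The sequences differ at positions 5 (A/G), 18 (C/G), 25 (C/A).
p = 3/26 = 0.115385.
d = −0.75 · ln(1 − (4/3)·0.115385) = −0.75 · ln(0.846153) = −0.75 · (-0.167055) = 0.1253.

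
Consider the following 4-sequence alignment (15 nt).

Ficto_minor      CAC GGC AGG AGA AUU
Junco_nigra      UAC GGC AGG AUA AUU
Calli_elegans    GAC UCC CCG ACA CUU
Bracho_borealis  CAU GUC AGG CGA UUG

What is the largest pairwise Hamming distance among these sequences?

10

Pairwise Hamming distances:
  Ficto_minor vs Junco_nigra: 2
  Ficto_minor vs Calli_elegans: 7
  Ficto_minor vs Bracho_borealis: 5
  Junco_nigra vs Calli_elegans: 7
  Junco_nigra vs Bracho_borealis: 7
  Calli_elegans vs Bracho_borealis: 10
The largest is 10, between Calli_elegans and Bracho_borealis.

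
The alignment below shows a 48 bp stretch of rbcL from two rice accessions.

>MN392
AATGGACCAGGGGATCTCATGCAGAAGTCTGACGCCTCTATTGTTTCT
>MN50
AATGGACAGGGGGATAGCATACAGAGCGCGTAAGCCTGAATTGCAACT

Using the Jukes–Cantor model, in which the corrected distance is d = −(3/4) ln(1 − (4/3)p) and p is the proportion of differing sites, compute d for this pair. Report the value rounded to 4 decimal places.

Mismatches occur at site 8 (C→A), site 9 (A→G), site 16 (C→A), site 17 (T→G), site 21 (G→A), site 26 (A→G), site 27 (G→C), site 28 (T→G), site 30 (T→G), site 31 (G→T), site 33 (C→A), site 38 (C→G), site 39 (T→A), site 44 (T→C), site 45 (T→A), site 46 (T→A).
p = 16/48 = 0.333333.
d = −0.75 · ln(1 − (4/3)·0.333333) = −0.75 · ln(0.555556) = −0.75 · (-0.587786) = 0.4408.

0.4408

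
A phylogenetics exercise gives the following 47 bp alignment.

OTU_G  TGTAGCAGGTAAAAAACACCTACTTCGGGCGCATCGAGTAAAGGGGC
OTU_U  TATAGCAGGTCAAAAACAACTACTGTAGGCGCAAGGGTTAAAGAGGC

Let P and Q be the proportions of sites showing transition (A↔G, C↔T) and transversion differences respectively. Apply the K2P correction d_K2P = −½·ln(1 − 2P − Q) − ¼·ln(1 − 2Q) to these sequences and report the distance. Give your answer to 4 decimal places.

Mismatches occur at site 2 (G/A, transition), site 11 (A/C, transversion), site 19 (C/A, transversion), site 25 (T/G, transversion), site 26 (C/T, transition), site 27 (G/A, transition), site 34 (T/A, transversion), site 35 (C/G, transversion), site 37 (A/G, transition), site 38 (G/T, transversion), site 44 (G/A, transition).
Of the 11 differences, 5 transitions and 6 transversions over 47 sites: P = 5/47 = 0.106383, Q = 6/47 = 0.127660.
d = −0.5·ln(0.659574) − 0.25·ln(0.744680) = −0.5·(-0.416161) − 0.25·(-0.294801) = 0.2818.

0.2818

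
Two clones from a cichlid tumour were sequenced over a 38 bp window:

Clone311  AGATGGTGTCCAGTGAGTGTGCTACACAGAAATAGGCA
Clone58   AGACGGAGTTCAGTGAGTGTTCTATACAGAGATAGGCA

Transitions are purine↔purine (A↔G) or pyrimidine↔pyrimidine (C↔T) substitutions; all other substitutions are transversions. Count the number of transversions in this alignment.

2

The sequences differ at positions 4 (T/C, transition), 7 (T/A, transversion), 10 (C/T, transition), 21 (G/T, transversion), 25 (C/T, transition), 31 (A/G, transition).
Of the 6 differences, 4 transitions and 2 transversions, so the answer is 2.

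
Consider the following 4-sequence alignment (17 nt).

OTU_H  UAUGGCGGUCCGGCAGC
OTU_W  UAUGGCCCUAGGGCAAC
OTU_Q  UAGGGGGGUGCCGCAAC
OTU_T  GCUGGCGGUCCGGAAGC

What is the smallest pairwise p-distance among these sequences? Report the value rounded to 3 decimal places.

0.176

Pairwise Hamming distances:
  OTU_H vs OTU_W: 5
  OTU_H vs OTU_Q: 5
  OTU_H vs OTU_T: 3
  OTU_W vs OTU_Q: 7
  OTU_W vs OTU_T: 8
  OTU_Q vs OTU_T: 8
The smallest is 3 mismatches, between OTU_H and OTU_T; p = 3/17 = 0.176.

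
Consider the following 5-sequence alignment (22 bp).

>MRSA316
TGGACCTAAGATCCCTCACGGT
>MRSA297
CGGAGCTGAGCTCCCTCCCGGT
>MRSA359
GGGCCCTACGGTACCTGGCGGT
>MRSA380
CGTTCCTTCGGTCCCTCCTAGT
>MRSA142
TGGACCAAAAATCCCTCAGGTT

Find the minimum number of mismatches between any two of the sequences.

Pairwise Hamming distances:
  MRSA316 vs MRSA297: 5
  MRSA316 vs MRSA359: 7
  MRSA316 vs MRSA380: 9
  MRSA316 vs MRSA142: 4
  MRSA297 vs MRSA359: 9
  MRSA297 vs MRSA380: 8
  MRSA297 vs MRSA142: 9
  MRSA359 vs MRSA380: 9
  MRSA359 vs MRSA142: 11
  MRSA380 vs MRSA142: 12
The smallest is 4, between MRSA316 and MRSA142.

4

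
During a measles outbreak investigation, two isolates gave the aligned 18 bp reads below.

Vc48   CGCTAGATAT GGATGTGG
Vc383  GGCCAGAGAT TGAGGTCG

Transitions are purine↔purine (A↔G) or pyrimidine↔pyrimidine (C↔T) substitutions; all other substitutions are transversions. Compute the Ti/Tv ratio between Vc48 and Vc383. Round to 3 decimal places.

0.200

Differing sites — 1:C/G (Tv); 4:T/C (Ti); 8:T/G (Tv); 11:G/T (Tv); 14:T/G (Tv); 17:G/C (Tv).
Of the 6 differences, 1 transition and 5 transversions, so Ti/Tv = 1/5 = 0.200.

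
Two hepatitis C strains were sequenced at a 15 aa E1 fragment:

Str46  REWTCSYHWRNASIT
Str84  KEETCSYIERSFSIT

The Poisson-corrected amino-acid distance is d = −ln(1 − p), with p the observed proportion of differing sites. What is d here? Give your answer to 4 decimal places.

Mismatches occur at site 1 (R→K), site 3 (W→E), site 8 (H→I), site 9 (W→E), site 11 (N→S), site 12 (A→F).
p = 6/15 = 0.400000.
d = −ln(1 − 0.400000) = −ln(0.600000) = 0.5108.

0.5108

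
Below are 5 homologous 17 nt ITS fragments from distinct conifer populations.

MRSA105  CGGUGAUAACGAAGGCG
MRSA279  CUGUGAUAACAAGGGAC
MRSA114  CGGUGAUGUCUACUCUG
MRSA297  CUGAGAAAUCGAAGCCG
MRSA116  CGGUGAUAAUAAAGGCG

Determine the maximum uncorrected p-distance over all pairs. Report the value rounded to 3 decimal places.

0.529

Pairwise Hamming distances:
  MRSA105 vs MRSA279: 5
  MRSA105 vs MRSA114: 7
  MRSA105 vs MRSA297: 5
  MRSA105 vs MRSA116: 2
  MRSA279 vs MRSA114: 9
  MRSA279 vs MRSA297: 8
  MRSA279 vs MRSA116: 5
  MRSA114 vs MRSA297: 8
  MRSA114 vs MRSA116: 8
  MRSA297 vs MRSA116: 7
The largest is 9 mismatches, between MRSA279 and MRSA114; p = 9/17 = 0.529.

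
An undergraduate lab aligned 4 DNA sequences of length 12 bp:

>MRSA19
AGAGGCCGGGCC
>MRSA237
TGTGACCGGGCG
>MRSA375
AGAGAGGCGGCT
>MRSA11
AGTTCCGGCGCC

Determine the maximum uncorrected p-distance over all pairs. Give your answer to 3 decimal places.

Pairwise Hamming distances:
  MRSA19 vs MRSA237: 4
  MRSA19 vs MRSA375: 5
  MRSA19 vs MRSA11: 5
  MRSA237 vs MRSA375: 6
  MRSA237 vs MRSA11: 6
  MRSA375 vs MRSA11: 7
The largest is 7 mismatches, between MRSA375 and MRSA11; p = 7/12 = 0.583.

0.583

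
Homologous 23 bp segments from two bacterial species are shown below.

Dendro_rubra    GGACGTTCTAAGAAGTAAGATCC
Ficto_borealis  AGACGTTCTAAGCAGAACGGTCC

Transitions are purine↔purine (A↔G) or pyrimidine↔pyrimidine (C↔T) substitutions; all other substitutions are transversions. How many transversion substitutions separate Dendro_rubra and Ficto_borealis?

3

Mismatches occur at site 1 (G/A, transition), site 13 (A/C, transversion), site 16 (T/A, transversion), site 18 (A/C, transversion), site 20 (A/G, transition).
Of the 5 differences, 2 transitions and 3 transversions, so the answer is 3.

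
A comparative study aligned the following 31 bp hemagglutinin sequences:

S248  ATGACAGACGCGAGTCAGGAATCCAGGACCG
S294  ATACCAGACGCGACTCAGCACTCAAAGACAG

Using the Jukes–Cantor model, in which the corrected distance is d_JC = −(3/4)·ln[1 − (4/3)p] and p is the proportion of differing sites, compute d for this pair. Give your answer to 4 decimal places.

0.3163

Differing sites — 3:G/A; 4:A/C; 14:G/C; 19:G/C; 21:A/C; 24:C/A; 26:G/A; 30:C/A.
p = 8/31 = 0.258065.
d = −0.75 · ln(1 − (4/3)·0.258065) = −0.75 · ln(0.655913) = −0.75 · (-0.421727) = 0.3163.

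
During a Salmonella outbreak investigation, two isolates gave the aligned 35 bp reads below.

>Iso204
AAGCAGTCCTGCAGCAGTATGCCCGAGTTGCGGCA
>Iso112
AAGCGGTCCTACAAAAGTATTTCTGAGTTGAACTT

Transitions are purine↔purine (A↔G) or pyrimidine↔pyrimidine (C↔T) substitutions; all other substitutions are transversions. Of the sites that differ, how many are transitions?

7

The sequences differ at positions 5 (A/G, transition), 11 (G/A, transition), 14 (G/A, transition), 15 (C/A, transversion), 21 (G/T, transversion), 22 (C/T, transition), 24 (C/T, transition), 31 (C/A, transversion), 32 (G/A, transition), 33 (G/C, transversion), 34 (C/T, transition), 35 (A/T, transversion).
Of the 12 differences, 7 transitions and 5 transversions, so the answer is 7.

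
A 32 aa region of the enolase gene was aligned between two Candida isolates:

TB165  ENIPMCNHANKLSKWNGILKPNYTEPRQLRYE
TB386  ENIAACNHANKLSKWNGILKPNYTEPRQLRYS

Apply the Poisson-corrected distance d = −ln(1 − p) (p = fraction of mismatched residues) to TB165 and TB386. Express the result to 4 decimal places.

0.0984

Differing sites — 4:P/A; 5:M/A; 32:E/S.
p = 3/32 = 0.093750.
d = −ln(1 − 0.093750) = −ln(0.906250) = 0.0984.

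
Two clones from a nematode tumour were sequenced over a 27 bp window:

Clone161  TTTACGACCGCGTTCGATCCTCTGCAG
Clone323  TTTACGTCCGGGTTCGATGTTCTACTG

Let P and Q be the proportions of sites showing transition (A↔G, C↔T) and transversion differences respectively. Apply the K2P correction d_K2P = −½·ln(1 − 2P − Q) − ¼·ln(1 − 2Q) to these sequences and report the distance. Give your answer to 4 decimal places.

Differing sites — 7:A/T (Tv); 11:C/G (Tv); 19:C/G (Tv); 20:C/T (Ti); 24:G/A (Ti); 26:A/T (Tv).
Of the 6 differences, 2 transitions and 4 transversions over 27 sites: P = 2/27 = 0.074074, Q = 4/27 = 0.148148.
d = −0.5·ln(0.703704) − 0.25·ln(0.703704) = −0.5·(-0.351397) − 0.25·(-0.351397) = 0.2635.

0.2635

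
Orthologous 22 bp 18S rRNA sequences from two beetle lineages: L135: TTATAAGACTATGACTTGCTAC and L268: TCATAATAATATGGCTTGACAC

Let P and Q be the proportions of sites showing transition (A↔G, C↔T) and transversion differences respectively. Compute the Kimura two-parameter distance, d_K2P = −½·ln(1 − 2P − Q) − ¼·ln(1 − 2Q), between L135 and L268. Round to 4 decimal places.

0.3427

The sequences differ at positions 2 (T/C, transition), 7 (G/T, transversion), 9 (C/A, transversion), 14 (A/G, transition), 19 (C/A, transversion), 20 (T/C, transition).
Of the 6 differences, 3 transitions and 3 transversions over 22 sites: P = 3/22 = 0.136364, Q = 3/22 = 0.136364.
d = −0.5·ln(0.590908) − 0.25·ln(0.727272) = −0.5·(-0.526095) − 0.25·(-0.318455) = 0.3427.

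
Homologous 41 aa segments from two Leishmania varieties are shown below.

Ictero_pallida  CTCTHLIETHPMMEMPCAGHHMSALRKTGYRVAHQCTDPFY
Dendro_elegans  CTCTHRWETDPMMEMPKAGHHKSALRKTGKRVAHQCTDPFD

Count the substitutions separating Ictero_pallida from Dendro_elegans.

The sequences differ at positions 6 (L/R), 7 (I/W), 10 (H/D), 17 (C/K), 22 (M/K), 30 (Y/K), 41 (Y/D).
That gives 7 mismatches out of 41 aligned sites, so the Hamming distance is 7.

7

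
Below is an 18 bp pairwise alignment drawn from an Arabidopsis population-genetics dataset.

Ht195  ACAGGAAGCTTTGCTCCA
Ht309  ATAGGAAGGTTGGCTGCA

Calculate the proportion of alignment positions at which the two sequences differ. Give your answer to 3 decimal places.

The sequences differ at positions 2 (C/T), 9 (C/G), 12 (T/G), 16 (C/G).
There are 4 differences over 18 sites, so p = 4/18 = 0.222.

0.222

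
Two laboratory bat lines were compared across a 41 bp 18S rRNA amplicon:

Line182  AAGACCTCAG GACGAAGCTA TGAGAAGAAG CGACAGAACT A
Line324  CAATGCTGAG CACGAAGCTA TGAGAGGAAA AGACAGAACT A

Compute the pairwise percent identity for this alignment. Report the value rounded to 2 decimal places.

The sequences differ at positions 1 (A/C), 3 (G/A), 4 (A/T), 5 (C/G), 8 (C/G), 11 (G/C), 26 (A/G), 30 (G/A), 31 (C/A).
32 of the 41 sites match, so the percent identity is 32/41 × 100 = 78.05%.

78.05%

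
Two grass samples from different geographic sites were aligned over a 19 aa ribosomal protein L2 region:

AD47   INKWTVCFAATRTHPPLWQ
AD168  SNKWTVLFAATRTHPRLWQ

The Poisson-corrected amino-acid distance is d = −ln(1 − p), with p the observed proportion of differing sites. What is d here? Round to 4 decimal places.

0.1719

The sequences differ at positions 1 (I/S), 7 (C/L), 16 (P/R).
p = 3/19 = 0.157895.
d = −ln(1 − 0.157895) = −ln(0.842105) = 0.1719.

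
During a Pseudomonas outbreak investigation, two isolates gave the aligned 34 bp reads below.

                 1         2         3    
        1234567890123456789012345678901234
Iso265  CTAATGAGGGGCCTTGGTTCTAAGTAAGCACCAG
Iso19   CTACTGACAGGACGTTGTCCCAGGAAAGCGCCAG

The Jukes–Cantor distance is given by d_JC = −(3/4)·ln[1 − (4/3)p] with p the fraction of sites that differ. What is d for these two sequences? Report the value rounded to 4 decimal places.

Differing sites — 4:A/C; 8:G/C; 9:G/A; 12:C/A; 14:T/G; 16:G/T; 19:T/C; 21:T/C; 23:A/G; 25:T/A; 30:A/G.
p = 11/34 = 0.323529.
d = −0.75 · ln(1 − (4/3)·0.323529) = −0.75 · ln(0.568628) = −0.75 · (-0.564529) = 0.4234.

0.4234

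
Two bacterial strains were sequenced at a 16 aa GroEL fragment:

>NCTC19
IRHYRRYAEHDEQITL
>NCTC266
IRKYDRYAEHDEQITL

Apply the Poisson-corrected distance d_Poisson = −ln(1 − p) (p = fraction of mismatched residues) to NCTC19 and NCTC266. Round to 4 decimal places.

The sequences differ at positions 3 (H/K), 5 (R/D).
p = 2/16 = 0.125000.
d = −ln(1 − 0.125000) = −ln(0.875000) = 0.1335.

0.1335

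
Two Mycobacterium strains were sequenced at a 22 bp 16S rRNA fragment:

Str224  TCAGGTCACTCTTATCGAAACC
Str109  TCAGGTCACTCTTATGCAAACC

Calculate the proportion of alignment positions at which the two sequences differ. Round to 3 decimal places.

0.091

Mismatches occur at site 16 (C→G), site 17 (G→C).
There are 2 differences over 22 sites, so p = 2/22 = 0.091.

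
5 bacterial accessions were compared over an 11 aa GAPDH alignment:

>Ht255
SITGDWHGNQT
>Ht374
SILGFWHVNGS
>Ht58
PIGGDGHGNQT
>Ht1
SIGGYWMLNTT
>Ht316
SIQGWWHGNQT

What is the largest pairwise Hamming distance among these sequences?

Pairwise Hamming distances:
  Ht255 vs Ht374: 5
  Ht255 vs Ht58: 3
  Ht255 vs Ht1: 5
  Ht255 vs Ht316: 2
  Ht374 vs Ht58: 7
  Ht374 vs Ht1: 6
  Ht374 vs Ht316: 5
  Ht58 vs Ht1: 6
  Ht58 vs Ht316: 4
  Ht1 vs Ht316: 5
The largest is 7, between Ht374 and Ht58.

7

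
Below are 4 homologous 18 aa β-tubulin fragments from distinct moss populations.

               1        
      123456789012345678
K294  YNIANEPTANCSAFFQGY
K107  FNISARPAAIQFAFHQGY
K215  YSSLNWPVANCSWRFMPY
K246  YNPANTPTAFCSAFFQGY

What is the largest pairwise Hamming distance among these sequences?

Pairwise Hamming distances:
  K294 vs K107: 9
  K294 vs K215: 9
  K294 vs K246: 3
  K107 vs K215: 15
  K107 vs K246: 10
  K215 vs K246: 10
The largest is 15, between K107 and K215.

15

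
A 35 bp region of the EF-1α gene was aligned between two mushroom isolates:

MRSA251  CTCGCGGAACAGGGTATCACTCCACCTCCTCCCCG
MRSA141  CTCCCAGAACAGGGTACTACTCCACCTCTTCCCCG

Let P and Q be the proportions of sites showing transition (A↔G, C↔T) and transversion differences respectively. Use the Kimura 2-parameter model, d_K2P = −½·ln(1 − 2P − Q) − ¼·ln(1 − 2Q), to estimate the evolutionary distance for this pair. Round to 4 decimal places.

Differing sites — 4:G/C (Tv); 6:G/A (Ti); 17:T/C (Ti); 18:C/T (Ti); 29:C/T (Ti).
Of the 5 differences, 4 transitions and 1 transversion over 35 sites: P = 4/35 = 0.114286, Q = 1/35 = 0.028571.
d = −0.5·ln(0.742857) − 0.25·ln(0.942858) = −0.5·(-0.297252) − 0.25·(-0.058840) = 0.1633.

0.1633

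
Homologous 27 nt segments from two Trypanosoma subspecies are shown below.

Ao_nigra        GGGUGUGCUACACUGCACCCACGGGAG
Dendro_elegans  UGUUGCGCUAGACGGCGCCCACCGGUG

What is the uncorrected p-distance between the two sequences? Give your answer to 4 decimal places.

Mismatches occur at site 1 (G↔U), site 3 (G↔U), site 6 (U↔C), site 11 (C↔G), site 14 (U↔G), site 17 (A↔G), site 23 (G↔C), site 26 (A↔U).
There are 8 differences over 27 sites, so p = 8/27 = 0.2963.

0.2963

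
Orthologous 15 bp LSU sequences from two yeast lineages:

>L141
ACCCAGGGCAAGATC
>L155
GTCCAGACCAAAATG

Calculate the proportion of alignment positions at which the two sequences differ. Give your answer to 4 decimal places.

0.4000

Mismatches occur at site 1 (A/G), site 2 (C/T), site 7 (G/A), site 8 (G/C), site 12 (G/A), site 15 (C/G).
There are 6 differences over 15 sites, so p = 6/15 = 0.4000.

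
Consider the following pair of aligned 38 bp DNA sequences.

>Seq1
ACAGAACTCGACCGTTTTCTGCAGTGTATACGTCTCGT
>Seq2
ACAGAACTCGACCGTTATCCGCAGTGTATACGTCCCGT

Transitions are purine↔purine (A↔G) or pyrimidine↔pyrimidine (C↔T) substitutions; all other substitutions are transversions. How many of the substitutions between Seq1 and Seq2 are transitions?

2

Mismatches occur at site 17 (T→A, transversion), site 20 (T→C, transition), site 35 (T→C, transition).
Of the 3 differences, 2 transitions and 1 transversion, so the answer is 2.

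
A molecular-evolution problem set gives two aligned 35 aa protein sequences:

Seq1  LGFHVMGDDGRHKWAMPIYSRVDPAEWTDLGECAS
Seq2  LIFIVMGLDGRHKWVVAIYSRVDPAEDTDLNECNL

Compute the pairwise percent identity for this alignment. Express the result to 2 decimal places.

The sequences differ at positions 2 (G/I), 4 (H/I), 8 (D/L), 15 (A/V), 16 (M/V), 17 (P/A), 27 (W/D), 31 (G/N), 34 (A/N), 35 (S/L).
25 of the 35 sites match, so the percent identity is 25/35 × 100 = 71.43%.

71.43%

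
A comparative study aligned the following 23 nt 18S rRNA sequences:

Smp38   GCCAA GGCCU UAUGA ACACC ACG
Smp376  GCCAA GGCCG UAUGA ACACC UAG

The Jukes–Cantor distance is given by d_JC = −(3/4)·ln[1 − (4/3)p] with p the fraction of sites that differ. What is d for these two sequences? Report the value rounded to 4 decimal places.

0.1433

The sequences differ at positions 10 (U/G), 21 (A/U), 22 (C/A).
p = 3/23 = 0.130435.
d = −0.75 · ln(1 − (4/3)·0.130435) = −0.75 · ln(0.826087) = −0.75 · (-0.191055) = 0.1433.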